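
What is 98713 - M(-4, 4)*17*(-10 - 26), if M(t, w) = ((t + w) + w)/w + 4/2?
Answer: 100549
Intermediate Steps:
M(t, w) = 2 + (t + 2*w)/w (M(t, w) = (t + 2*w)/w + 4*(½) = (t + 2*w)/w + 2 = 2 + (t + 2*w)/w)
98713 - M(-4, 4)*17*(-10 - 26) = 98713 - (4 - 4/4)*17*(-10 - 26) = 98713 - (4 - 4*¼)*17*(-36) = 98713 - (4 - 1)*17*(-36) = 98713 - 3*17*(-36) = 98713 - 51*(-36) = 98713 - 1*(-1836) = 98713 + 1836 = 100549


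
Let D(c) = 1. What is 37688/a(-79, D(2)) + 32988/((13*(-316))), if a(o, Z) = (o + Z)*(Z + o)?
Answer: -220561/120159 ≈ -1.8356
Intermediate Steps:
a(o, Z) = (Z + o)**2 (a(o, Z) = (Z + o)*(Z + o) = (Z + o)**2)
37688/a(-79, D(2)) + 32988/((13*(-316))) = 37688/((1 - 79)**2) + 32988/((13*(-316))) = 37688/((-78)**2) + 32988/(-4108) = 37688/6084 + 32988*(-1/4108) = 37688*(1/6084) - 8247/1027 = 9422/1521 - 8247/1027 = -220561/120159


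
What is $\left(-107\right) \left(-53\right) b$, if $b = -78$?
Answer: $-442338$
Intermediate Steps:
$\left(-107\right) \left(-53\right) b = \left(-107\right) \left(-53\right) \left(-78\right) = 5671 \left(-78\right) = -442338$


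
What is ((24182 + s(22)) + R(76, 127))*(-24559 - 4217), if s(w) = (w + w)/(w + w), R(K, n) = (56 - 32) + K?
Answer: -698767608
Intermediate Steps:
R(K, n) = 24 + K
s(w) = 1 (s(w) = (2*w)/((2*w)) = (2*w)*(1/(2*w)) = 1)
((24182 + s(22)) + R(76, 127))*(-24559 - 4217) = ((24182 + 1) + (24 + 76))*(-24559 - 4217) = (24183 + 100)*(-28776) = 24283*(-28776) = -698767608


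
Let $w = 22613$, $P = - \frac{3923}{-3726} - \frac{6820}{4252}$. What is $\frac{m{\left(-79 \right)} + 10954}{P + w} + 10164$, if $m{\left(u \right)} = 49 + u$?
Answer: $\frac{910351289888844}{89561985713} \approx 10164.0$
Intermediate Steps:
$P = - \frac{2182681}{3960738}$ ($P = \left(-3923\right) \left(- \frac{1}{3726}\right) - \frac{1705}{1063} = \frac{3923}{3726} - \frac{1705}{1063} = - \frac{2182681}{3960738} \approx -0.55108$)
$\frac{m{\left(-79 \right)} + 10954}{P + w} + 10164 = \frac{\left(49 - 79\right) + 10954}{- \frac{2182681}{3960738} + 22613} + 10164 = \frac{-30 + 10954}{\frac{89561985713}{3960738}} + 10164 = 10924 \cdot \frac{3960738}{89561985713} + 10164 = \frac{43267101912}{89561985713} + 10164 = \frac{910351289888844}{89561985713}$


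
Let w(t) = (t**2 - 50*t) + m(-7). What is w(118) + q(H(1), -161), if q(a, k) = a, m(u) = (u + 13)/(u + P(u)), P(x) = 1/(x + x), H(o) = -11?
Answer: 264401/33 ≈ 8012.1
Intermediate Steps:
P(x) = 1/(2*x)
m(u) = (13 + u)/(u + 1/(2*u)) (m(u) = (u + 13)/(u + 1/(2*u)) = (13 + u)/(u + 1/(2*u)))
w(t) = -28/33 + t**2 - 50*t (w(t) = (t**2 - 50*t) + 2*(-7)*(13 - 7)/(1 + 2*(-7)**2) = (t**2 - 50*t) + 2*(-7)*6/(1 + 2*49) = (t**2 - 50*t) + 2*(-7)*6/(1 + 98) = (t**2 - 50*t) + 2*(-7)*6/99 = (t**2 - 50*t) + 2*(-7)*(1/99)*6 = (t**2 - 50*t) - 28/33 = -28/33 + t**2 - 50*t)
w(118) + q(H(1), -161) = (-28/33 + 118**2 - 50*118) - 11 = (-28/33 + 13924 - 5900) - 11 = 264764/33 - 11 = 264401/33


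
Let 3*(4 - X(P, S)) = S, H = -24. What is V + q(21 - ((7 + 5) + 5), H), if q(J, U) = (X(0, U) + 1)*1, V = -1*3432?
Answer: -3419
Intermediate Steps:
X(P, S) = 4 - S/3
V = -3432
q(J, U) = 5 - U/3 (q(J, U) = ((4 - U/3) + 1)*1 = (5 - U/3)*1 = 5 - U/3)
V + q(21 - ((7 + 5) + 5), H) = -3432 + (5 - 1/3*(-24)) = -3432 + (5 + 8) = -3432 + 13 = -3419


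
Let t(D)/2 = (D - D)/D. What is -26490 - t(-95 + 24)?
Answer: -26490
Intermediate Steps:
t(D) = 0 (t(D) = 2*((D - D)/D) = 2*(0/D) = 2*0 = 0)
-26490 - t(-95 + 24) = -26490 - 1*0 = -26490 + 0 = -26490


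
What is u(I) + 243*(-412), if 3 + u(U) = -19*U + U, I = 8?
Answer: -100263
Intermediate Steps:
u(U) = -3 - 18*U (u(U) = -3 + (-19*U + U) = -3 - 18*U)
u(I) + 243*(-412) = (-3 - 18*8) + 243*(-412) = (-3 - 144) - 100116 = -147 - 100116 = -100263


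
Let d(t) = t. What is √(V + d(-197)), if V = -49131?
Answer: 4*I*√3083 ≈ 222.1*I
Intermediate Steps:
√(V + d(-197)) = √(-49131 - 197) = √(-49328) = 4*I*√3083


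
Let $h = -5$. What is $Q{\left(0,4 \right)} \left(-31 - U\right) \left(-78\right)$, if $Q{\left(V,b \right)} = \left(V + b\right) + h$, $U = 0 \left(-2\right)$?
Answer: $-2418$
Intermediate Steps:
$U = 0$
$Q{\left(V,b \right)} = -5 + V + b$ ($Q{\left(V,b \right)} = \left(V + b\right) - 5 = -5 + V + b$)
$Q{\left(0,4 \right)} \left(-31 - U\right) \left(-78\right) = \left(-5 + 0 + 4\right) \left(-31 - 0\right) \left(-78\right) = - (-31 + 0) \left(-78\right) = \left(-1\right) \left(-31\right) \left(-78\right) = 31 \left(-78\right) = -2418$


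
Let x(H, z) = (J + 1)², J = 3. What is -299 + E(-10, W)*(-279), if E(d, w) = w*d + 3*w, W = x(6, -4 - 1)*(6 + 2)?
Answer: 249685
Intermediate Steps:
x(H, z) = 16 (x(H, z) = (3 + 1)² = 4² = 16)
W = 128 (W = 16*(6 + 2) = 16*8 = 128)
E(d, w) = 3*w + d*w (E(d, w) = d*w + 3*w = 3*w + d*w)
-299 + E(-10, W)*(-279) = -299 + (128*(3 - 10))*(-279) = -299 + (128*(-7))*(-279) = -299 - 896*(-279) = -299 + 249984 = 249685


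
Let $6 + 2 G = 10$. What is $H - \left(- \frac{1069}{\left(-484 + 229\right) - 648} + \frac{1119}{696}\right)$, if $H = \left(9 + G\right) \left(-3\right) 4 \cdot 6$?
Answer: $- \frac{166505659}{209496} \approx -794.79$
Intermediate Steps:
$G = 2$ ($G = -3 + \frac{1}{2} \cdot 10 = -3 + 5 = 2$)
$H = -792$ ($H = \left(9 + 2\right) \left(-3\right) 4 \cdot 6 = 11 \left(\left(-12\right) 6\right) = 11 \left(-72\right) = -792$)
$H - \left(- \frac{1069}{\left(-484 + 229\right) - 648} + \frac{1119}{696}\right) = -792 - \left(- \frac{1069}{\left(-484 + 229\right) - 648} + \frac{1119}{696}\right) = -792 - \left(- \frac{1069}{-255 - 648} + 1119 \cdot \frac{1}{696}\right) = -792 - \left(- \frac{1069}{-903} + \frac{373}{232}\right) = -792 - \left(\left(-1069\right) \left(- \frac{1}{903}\right) + \frac{373}{232}\right) = -792 - \left(\frac{1069}{903} + \frac{373}{232}\right) = -792 - \frac{584827}{209496} = - \frac{166505659}{209496}$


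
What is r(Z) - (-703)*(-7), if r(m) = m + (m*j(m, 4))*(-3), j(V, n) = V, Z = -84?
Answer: -26173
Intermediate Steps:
r(m) = m - 3*m² (r(m) = m + (m*m)*(-3) = m + m²*(-3) = m - 3*m²)
r(Z) - (-703)*(-7) = -84*(1 - 3*(-84)) - (-703)*(-7) = -84*(1 + 252) - 1*4921 = -84*253 - 4921 = -21252 - 4921 = -26173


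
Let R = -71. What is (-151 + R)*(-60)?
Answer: 13320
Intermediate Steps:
(-151 + R)*(-60) = (-151 - 71)*(-60) = -222*(-60) = 13320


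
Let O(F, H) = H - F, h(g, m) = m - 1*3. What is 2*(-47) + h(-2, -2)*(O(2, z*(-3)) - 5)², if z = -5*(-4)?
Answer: -22539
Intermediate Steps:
z = 20
h(g, m) = -3 + m (h(g, m) = m - 3 = -3 + m)
2*(-47) + h(-2, -2)*(O(2, z*(-3)) - 5)² = 2*(-47) + (-3 - 2)*((20*(-3) - 1*2) - 5)² = -94 - 5*((-60 - 2) - 5)² = -94 - 5*(-62 - 5)² = -94 - 5*(-67)² = -94 - 5*4489 = -94 - 22445 = -22539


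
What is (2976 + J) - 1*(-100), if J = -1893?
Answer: 1183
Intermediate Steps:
(2976 + J) - 1*(-100) = (2976 - 1893) - 1*(-100) = 1083 + 100 = 1183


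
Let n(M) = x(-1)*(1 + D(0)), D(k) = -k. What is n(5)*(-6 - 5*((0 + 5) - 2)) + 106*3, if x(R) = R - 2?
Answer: 381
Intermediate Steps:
x(R) = -2 + R
n(M) = -3 (n(M) = (-2 - 1)*(1 - 1*0) = -3*(1 + 0) = -3*1 = -3)
n(5)*(-6 - 5*((0 + 5) - 2)) + 106*3 = -3*(-6 - 5*((0 + 5) - 2)) + 106*3 = -3*(-6 - 5*(5 - 2)) + 318 = -3*(-6 - 5*3) + 318 = -3*(-6 - 15) + 318 = -3*(-21) + 318 = 63 + 318 = 381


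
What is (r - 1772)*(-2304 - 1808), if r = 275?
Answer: 6155664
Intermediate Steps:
(r - 1772)*(-2304 - 1808) = (275 - 1772)*(-2304 - 1808) = -1497*(-4112) = 6155664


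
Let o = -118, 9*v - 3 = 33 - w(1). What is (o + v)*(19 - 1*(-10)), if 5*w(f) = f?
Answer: -148799/45 ≈ -3306.6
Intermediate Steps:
w(f) = f/5
v = 179/45 (v = 1/3 + (33 - 1/5)/9 = 1/3 + (1/9)*(164/5) = 1/3 + 164/45 = 179/45 ≈ 3.9778)
(o + v)*(19 - 1*(-10)) = (-118 + 179/45)*(19 - 1*(-10)) = -5131*(19 + 10)/45 = -5131/45*29 = -148799/45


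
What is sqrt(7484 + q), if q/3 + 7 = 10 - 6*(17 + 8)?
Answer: sqrt(7043) ≈ 83.923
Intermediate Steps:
q = -441 (q = -21 + 3*(10 - 6*(17 + 8)) = -21 + 3*(10 - 6*25) = -21 + 3*(10 - 150) = -21 + 3*(-140) = -21 - 420 = -441)
sqrt(7484 + q) = sqrt(7484 - 441) = sqrt(7043)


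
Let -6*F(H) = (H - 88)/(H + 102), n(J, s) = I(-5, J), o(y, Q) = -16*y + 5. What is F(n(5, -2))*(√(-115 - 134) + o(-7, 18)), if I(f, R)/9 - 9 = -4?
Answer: 559/98 + 43*I*√249/882 ≈ 5.7041 + 0.76931*I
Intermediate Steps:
I(f, R) = 45 (I(f, R) = 81 + 9*(-4) = 81 - 36 = 45)
o(y, Q) = 5 - 16*y
n(J, s) = 45
F(H) = -(-88 + H)/(6*(102 + H)) (F(H) = -(H - 88)/(6*(H + 102)) = -(-88 + H)/(6*(102 + H)))
F(n(5, -2))*(√(-115 - 134) + o(-7, 18)) = ((88 - 1*45)/(6*(102 + 45)))*(√(-115 - 134) + (5 - 16*(-7))) = ((⅙)*(88 - 45)/147)*(√(-249) + (5 + 112)) = ((⅙)*(1/147)*43)*(I*√249 + 117) = 43*(117 + I*√249)/882 = 559/98 + 43*I*√249/882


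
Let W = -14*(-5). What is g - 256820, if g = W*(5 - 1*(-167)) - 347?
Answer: -245127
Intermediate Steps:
W = 70
g = 11693 (g = 70*(5 - 1*(-167)) - 347 = 70*(5 + 167) - 347 = 70*172 - 347 = 12040 - 347 = 11693)
g - 256820 = 11693 - 256820 = -245127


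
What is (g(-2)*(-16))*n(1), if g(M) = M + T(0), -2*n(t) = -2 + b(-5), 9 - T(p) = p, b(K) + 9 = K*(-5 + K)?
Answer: 2184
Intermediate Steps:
b(K) = -9 + K*(-5 + K)
T(p) = 9 - p
n(t) = -39/2 (n(t) = -(-2 + (-9 + (-5)² - 5*(-5)))/2 = -(-2 + (-9 + 25 + 25))/2 = -(-2 + 41)/2 = -½*39 = -39/2)
g(M) = 9 + M (g(M) = M + (9 - 1*0) = M + (9 + 0) = M + 9 = 9 + M)
(g(-2)*(-16))*n(1) = ((9 - 2)*(-16))*(-39/2) = (7*(-16))*(-39/2) = -112*(-39/2) = 2184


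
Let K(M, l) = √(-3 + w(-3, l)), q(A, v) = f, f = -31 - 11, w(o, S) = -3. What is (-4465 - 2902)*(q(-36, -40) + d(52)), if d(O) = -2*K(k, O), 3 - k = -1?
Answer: 309414 + 14734*I*√6 ≈ 3.0941e+5 + 36091.0*I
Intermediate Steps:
k = 4 (k = 3 - 1*(-1) = 3 + 1 = 4)
f = -42
q(A, v) = -42
K(M, l) = I*√6 (K(M, l) = √(-3 - 3) = √(-6) = I*√6)
d(O) = -2*I*√6
(-4465 - 2902)*(q(-36, -40) + d(52)) = (-4465 - 2902)*(-42 - 2*I*√6) = -7367*(-42 - 2*I*√6) = 309414 + 14734*I*√6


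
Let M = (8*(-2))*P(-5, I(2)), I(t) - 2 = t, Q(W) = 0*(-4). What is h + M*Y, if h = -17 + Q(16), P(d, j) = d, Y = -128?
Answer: -10257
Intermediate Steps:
Q(W) = 0
I(t) = 2 + t
M = 80 (M = (8*(-2))*(-5) = -16*(-5) = 80)
h = -17 (h = -17 + 0 = -17)
h + M*Y = -17 + 80*(-128) = -17 - 10240 = -10257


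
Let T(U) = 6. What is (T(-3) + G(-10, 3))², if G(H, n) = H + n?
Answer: 1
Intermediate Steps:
(T(-3) + G(-10, 3))² = (6 + (-10 + 3))² = (6 - 7)² = (-1)² = 1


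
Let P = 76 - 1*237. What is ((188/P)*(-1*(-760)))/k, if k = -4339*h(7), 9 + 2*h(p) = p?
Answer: -142880/698579 ≈ -0.20453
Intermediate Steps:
P = -161 (P = 76 - 237 = -161)
h(p) = -9/2 + p/2
k = 4339 (k = -4339*(-9/2 + (1/2)*7) = -4339*(-9/2 + 7/2) = -4339*(-1) = 4339)
((188/P)*(-1*(-760)))/k = ((188/(-161))*(-1*(-760)))/4339 = ((188*(-1/161))*760)*(1/4339) = -188/161*760*(1/4339) = -142880/161*1/4339 = -142880/698579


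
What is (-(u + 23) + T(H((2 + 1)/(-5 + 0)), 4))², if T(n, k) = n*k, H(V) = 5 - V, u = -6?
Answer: 729/25 ≈ 29.160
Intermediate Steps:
T(n, k) = k*n
(-(u + 23) + T(H((2 + 1)/(-5 + 0)), 4))² = (-(-6 + 23) + 4*(5 - (2 + 1)/(-5 + 0)))² = (-1*17 + 4*(5 - 3/(-5)))² = (-17 + 4*(5 - 3*(-1)/5))² = (-17 + 4*(5 - 1*(-⅗)))² = (-17 + 4*(5 + ⅗))² = (-17 + 4*(28/5))² = (-17 + 112/5)² = (27/5)² = 729/25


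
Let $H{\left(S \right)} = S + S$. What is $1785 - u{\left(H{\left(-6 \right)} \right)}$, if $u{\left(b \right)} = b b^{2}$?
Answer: $3513$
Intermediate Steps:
$H{\left(S \right)} = 2 S$
$u{\left(b \right)} = b^{3}$
$1785 - u{\left(H{\left(-6 \right)} \right)} = 1785 - \left(2 \left(-6\right)\right)^{3} = 1785 - \left(-12\right)^{3} = 1785 - -1728 = 1785 + 1728 = 3513$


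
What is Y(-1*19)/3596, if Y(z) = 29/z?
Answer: -1/2356 ≈ -0.00042445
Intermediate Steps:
Y(-1*19)/3596 = (29/((-1*19)))/3596 = (29/(-19))*(1/3596) = (29*(-1/19))*(1/3596) = -29/19*1/3596 = -1/2356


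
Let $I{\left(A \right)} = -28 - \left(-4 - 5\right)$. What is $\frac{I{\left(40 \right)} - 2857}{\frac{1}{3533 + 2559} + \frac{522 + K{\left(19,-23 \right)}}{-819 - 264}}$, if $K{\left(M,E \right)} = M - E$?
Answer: $\frac{6324933712}{1144935} \approx 5524.3$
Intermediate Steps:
$I{\left(A \right)} = -19$ ($I{\left(A \right)} = -28 - \left(-4 - 5\right) = -28 - -9 = -28 + 9 = -19$)
$\frac{I{\left(40 \right)} - 2857}{\frac{1}{3533 + 2559} + \frac{522 + K{\left(19,-23 \right)}}{-819 - 264}} = \frac{-19 - 2857}{\frac{1}{3533 + 2559} + \frac{522 + \left(19 - -23\right)}{-819 - 264}} = - \frac{2876}{\frac{1}{6092} + \frac{522 + \left(19 + 23\right)}{-1083}} = - \frac{2876}{\frac{1}{6092} + \left(522 + 42\right) \left(- \frac{1}{1083}\right)} = - \frac{2876}{\frac{1}{6092} + 564 \left(- \frac{1}{1083}\right)} = - \frac{2876}{\frac{1}{6092} - \frac{188}{361}} = - \frac{2876}{- \frac{1144935}{2199212}} = \left(-2876\right) \left(- \frac{2199212}{1144935}\right) = \frac{6324933712}{1144935}$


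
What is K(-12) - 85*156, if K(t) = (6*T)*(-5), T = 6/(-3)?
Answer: -13200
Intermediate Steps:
T = -2 (T = 6*(-⅓) = -2)
K(t) = 60 (K(t) = (6*(-2))*(-5) = -12*(-5) = 60)
K(-12) - 85*156 = 60 - 85*156 = 60 - 13260 = -13200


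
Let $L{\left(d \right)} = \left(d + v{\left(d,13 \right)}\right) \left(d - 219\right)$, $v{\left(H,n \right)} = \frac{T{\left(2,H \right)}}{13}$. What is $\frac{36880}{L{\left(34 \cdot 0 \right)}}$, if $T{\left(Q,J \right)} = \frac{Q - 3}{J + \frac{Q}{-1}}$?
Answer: $- \frac{958880}{219} \approx -4378.4$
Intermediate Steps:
$T{\left(Q,J \right)} = \frac{-3 + Q}{J - Q}$ ($T{\left(Q,J \right)} = \frac{-3 + Q}{J + Q \left(-1\right)} = \frac{-3 + Q}{J - Q}$)
$v{\left(H,n \right)} = - \frac{1}{13 \left(-2 + H\right)}$ ($v{\left(H,n \right)} = \frac{\frac{1}{H - 2} \left(-3 + 2\right)}{13} = \frac{1}{H - 2} \left(-1\right) \frac{1}{13} = \frac{1}{-2 + H} \left(-1\right) \frac{1}{13} = - \frac{1}{-2 + H} \frac{1}{13} = - \frac{1}{13 \left(-2 + H\right)}$)
$L{\left(d \right)} = \left(-219 + d\right) \left(d - \frac{1}{-26 + 13 d}\right)$ ($L{\left(d \right)} = \left(d - \frac{1}{-26 + 13 d}\right) \left(d - 219\right) = \left(d - \frac{1}{-26 + 13 d}\right) \left(-219 + d\right) = \left(-219 + d\right) \left(d - \frac{1}{-26 + 13 d}\right)$)
$\frac{36880}{L{\left(34 \cdot 0 \right)}} = \frac{36880}{\frac{1}{13} \frac{1}{-2 + 34 \cdot 0} \left(219 - 34 \cdot 0 + 13 \cdot 34 \cdot 0 \left(-219 + 34 \cdot 0\right) \left(-2 + 34 \cdot 0\right)\right)} = \frac{36880}{\frac{1}{13} \frac{1}{-2 + 0} \left(219 - 0 + 13 \cdot 0 \left(-219 + 0\right) \left(-2 + 0\right)\right)} = \frac{36880}{\frac{1}{13} \frac{1}{-2} \left(219 + 0 + 13 \cdot 0 \left(-219\right) \left(-2\right)\right)} = \frac{36880}{\frac{1}{13} \left(- \frac{1}{2}\right) \left(219 + 0 + 0\right)} = \frac{36880}{\frac{1}{13} \left(- \frac{1}{2}\right) 219} = \frac{36880}{- \frac{219}{26}} = 36880 \left(- \frac{26}{219}\right) = - \frac{958880}{219}$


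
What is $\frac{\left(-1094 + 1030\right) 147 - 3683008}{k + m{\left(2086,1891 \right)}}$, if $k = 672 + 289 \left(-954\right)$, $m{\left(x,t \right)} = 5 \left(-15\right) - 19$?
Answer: $\frac{65936}{4913} \approx 13.421$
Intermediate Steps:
$m{\left(x,t \right)} = -94$ ($m{\left(x,t \right)} = -75 - 19 = -94$)
$k = -275034$ ($k = 672 - 275706 = -275034$)
$\frac{\left(-1094 + 1030\right) 147 - 3683008}{k + m{\left(2086,1891 \right)}} = \frac{\left(-1094 + 1030\right) 147 - 3683008}{-275034 - 94} = \frac{\left(-64\right) 147 - 3683008}{-275128} = \left(-9408 - 3683008\right) \left(- \frac{1}{275128}\right) = \left(-3692416\right) \left(- \frac{1}{275128}\right) = \frac{65936}{4913}$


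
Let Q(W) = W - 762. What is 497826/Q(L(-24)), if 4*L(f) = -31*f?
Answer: -27657/32 ≈ -864.28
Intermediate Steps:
L(f) = -31*f/4 (L(f) = (-31*f)/4 = -31*f/4)
Q(W) = -762 + W
497826/Q(L(-24)) = 497826/(-762 - 31/4*(-24)) = 497826/(-762 + 186) = 497826/(-576) = 497826*(-1/576) = -27657/32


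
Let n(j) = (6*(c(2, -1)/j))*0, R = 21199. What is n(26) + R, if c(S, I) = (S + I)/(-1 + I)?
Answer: 21199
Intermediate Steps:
c(S, I) = (I + S)/(-1 + I)
n(j) = 0 (n(j) = (6*(((-1 + 2)/(-1 - 1))/j))*0 = (6*((1/(-2))/j))*0 = (6*((-½*1)/j))*0 = (6*(-1/(2*j)))*0 = -3/j*0 = 0)
n(26) + R = 0 + 21199 = 21199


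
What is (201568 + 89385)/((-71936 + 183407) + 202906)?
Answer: 290953/314377 ≈ 0.92549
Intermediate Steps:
(201568 + 89385)/((-71936 + 183407) + 202906) = 290953/(111471 + 202906) = 290953/314377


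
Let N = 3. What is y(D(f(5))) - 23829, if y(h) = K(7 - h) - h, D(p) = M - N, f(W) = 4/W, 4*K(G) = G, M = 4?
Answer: -47657/2 ≈ -23829.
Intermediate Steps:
K(G) = G/4
D(p) = 1 (D(p) = 4 - 1*3 = 4 - 3 = 1)
y(h) = 7/4 - 5*h/4 (y(h) = (7 - h)/4 - h = (7/4 - h/4) - h = 7/4 - 5*h/4)
y(D(f(5))) - 23829 = (7/4 - 5/4*1) - 23829 = (7/4 - 5/4) - 23829 = ½ - 23829 = -47657/2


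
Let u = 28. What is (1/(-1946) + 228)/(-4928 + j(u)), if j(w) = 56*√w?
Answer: -4880557/105107352 - 443687*√7/420429408 ≈ -0.049226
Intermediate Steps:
(1/(-1946) + 228)/(-4928 + j(u)) = (1/(-1946) + 228)/(-4928 + 56*√28) = (-1/1946 + 228)/(-4928 + 56*(2*√7)) = 443687/(1946*(-4928 + 112*√7))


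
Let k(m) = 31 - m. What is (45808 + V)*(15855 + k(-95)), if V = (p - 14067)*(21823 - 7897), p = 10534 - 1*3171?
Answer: -1491252568176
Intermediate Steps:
p = 7363 (p = 10534 - 3171 = 7363)
V = -93359904 (V = (7363 - 14067)*(21823 - 7897) = -6704*13926 = -93359904)
(45808 + V)*(15855 + k(-95)) = (45808 - 93359904)*(15855 + (31 - 1*(-95))) = -93314096*(15855 + (31 + 95)) = -93314096*(15855 + 126) = -93314096*15981 = -1491252568176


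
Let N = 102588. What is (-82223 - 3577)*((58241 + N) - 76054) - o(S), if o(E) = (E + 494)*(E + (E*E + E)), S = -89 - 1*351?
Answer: -7284101880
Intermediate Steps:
S = -440 (S = -89 - 351 = -440)
o(E) = (494 + E)*(E**2 + 2*E) (o(E) = (494 + E)*(E + (E**2 + E)) = (494 + E)*(E + (E + E**2)) = (494 + E)*(E**2 + 2*E))
(-82223 - 3577)*((58241 + N) - 76054) - o(S) = (-82223 - 3577)*((58241 + 102588) - 76054) - (-440)*(988 + (-440)**2 + 496*(-440)) = -85800*(160829 - 76054) - (-440)*(988 + 193600 - 218240) = -85800*84775 - (-440)*(-23652) = -7273695000 - 1*10406880 = -7273695000 - 10406880 = -7284101880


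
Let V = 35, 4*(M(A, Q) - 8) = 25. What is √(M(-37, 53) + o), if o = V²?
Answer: √4957/2 ≈ 35.203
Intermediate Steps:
M(A, Q) = 57/4 (M(A, Q) = 8 + (¼)*25 = 8 + 25/4 = 57/4)
o = 1225 (o = 35² = 1225)
√(M(-37, 53) + o) = √(57/4 + 1225) = √(4957/4) = √4957/2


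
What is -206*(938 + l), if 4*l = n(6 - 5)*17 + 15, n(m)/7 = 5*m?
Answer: -224643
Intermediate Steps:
n(m) = 35*m (n(m) = 7*(5*m) = 35*m)
l = 305/2 (l = ((35*(6 - 5))*17 + 15)/4 = ((35*1)*17 + 15)/4 = (35*17 + 15)/4 = (595 + 15)/4 = (1/4)*610 = 305/2 ≈ 152.50)
-206*(938 + l) = -206*(938 + 305/2) = -206*2181/2 = -224643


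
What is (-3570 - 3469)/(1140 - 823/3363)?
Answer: -23672157/3832997 ≈ -6.1759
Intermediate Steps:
(-3570 - 3469)/(1140 - 823/3363) = -7039/(1140 - 823*1/3363) = -7039/(1140 - 823/3363) = -7039/3832997/3363 = -7039*3363/3832997 = -23672157/3832997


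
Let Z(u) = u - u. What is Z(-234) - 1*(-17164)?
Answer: 17164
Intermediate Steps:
Z(u) = 0
Z(-234) - 1*(-17164) = 0 - 1*(-17164) = 0 + 17164 = 17164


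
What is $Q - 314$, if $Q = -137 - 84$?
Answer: $-535$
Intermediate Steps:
$Q = -221$
$Q - 314 = -221 - 314 = -535$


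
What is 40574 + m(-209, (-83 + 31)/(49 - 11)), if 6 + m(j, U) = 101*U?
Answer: 768166/19 ≈ 40430.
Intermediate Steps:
m(j, U) = -6 + 101*U
40574 + m(-209, (-83 + 31)/(49 - 11)) = 40574 + (-6 + 101*((-83 + 31)/(49 - 11))) = 40574 + (-6 + 101*(-52/38)) = 40574 + (-6 + 101*(-52*1/38)) = 40574 + (-6 + 101*(-26/19)) = 40574 + (-6 - 2626/19) = 40574 - 2740/19 = 768166/19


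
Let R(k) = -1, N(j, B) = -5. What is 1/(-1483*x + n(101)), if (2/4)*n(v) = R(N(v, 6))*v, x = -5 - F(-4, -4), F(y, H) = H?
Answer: 1/1281 ≈ 0.00078064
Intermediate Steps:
x = -1 (x = -5 - 1*(-4) = -5 + 4 = -1)
n(v) = -2*v (n(v) = 2*(-v) = -2*v)
1/(-1483*x + n(101)) = 1/(-1483*(-1) - 2*101) = 1/(1483 - 202) = 1/1281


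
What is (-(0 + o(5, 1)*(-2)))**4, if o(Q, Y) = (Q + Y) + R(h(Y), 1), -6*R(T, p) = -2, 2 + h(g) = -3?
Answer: 2085136/81 ≈ 25742.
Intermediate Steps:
h(g) = -5 (h(g) = -2 - 3 = -5)
R(T, p) = 1/3 (R(T, p) = -1/6*(-2) = 1/3)
o(Q, Y) = 1/3 + Q + Y (o(Q, Y) = (Q + Y) + 1/3 = 1/3 + Q + Y)
(-(0 + o(5, 1)*(-2)))**4 = (-(0 + (1/3 + 5 + 1)*(-2)))**4 = (-(0 + (19/3)*(-2)))**4 = (-(0 - 38/3))**4 = (-1*(-38/3))**4 = (38/3)**4 = 2085136/81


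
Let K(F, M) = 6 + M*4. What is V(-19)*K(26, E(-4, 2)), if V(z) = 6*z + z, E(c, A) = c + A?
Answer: 266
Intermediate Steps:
E(c, A) = A + c
V(z) = 7*z
K(F, M) = 6 + 4*M
V(-19)*K(26, E(-4, 2)) = (7*(-19))*(6 + 4*(2 - 4)) = -133*(6 + 4*(-2)) = -133*(6 - 8) = -133*(-2) = 266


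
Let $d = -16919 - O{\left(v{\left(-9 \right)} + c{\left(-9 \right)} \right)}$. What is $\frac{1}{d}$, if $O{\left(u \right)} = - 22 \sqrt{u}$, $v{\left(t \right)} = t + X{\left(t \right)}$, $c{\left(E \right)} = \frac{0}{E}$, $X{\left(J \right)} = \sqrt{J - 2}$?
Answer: $- \frac{1}{16919 - 22 \sqrt{-9 + i \sqrt{11}}} \approx -5.9146 \cdot 10^{-5} - 2.3465 \cdot 10^{-7} i$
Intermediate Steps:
$X{\left(J \right)} = \sqrt{-2 + J}$
$c{\left(E \right)} = 0$
$v{\left(t \right)} = t + \sqrt{-2 + t}$
$d = -16919 + 22 \sqrt{-9 + i \sqrt{11}}$ ($d = -16919 - - 22 \sqrt{\left(-9 + \sqrt{-2 - 9}\right) + 0} = -16919 - - 22 \sqrt{\left(-9 + \sqrt{-11}\right) + 0} = -16919 - - 22 \sqrt{\left(-9 + i \sqrt{11}\right) + 0} = -16919 - - 22 \sqrt{-9 + i \sqrt{11}} = -16919 + 22 \sqrt{-9 + i \sqrt{11}} \approx -16907.0 + 67.076 i$)
$\frac{1}{d} = \frac{1}{-16919 + 22 \sqrt{-9 + i \sqrt{11}}}$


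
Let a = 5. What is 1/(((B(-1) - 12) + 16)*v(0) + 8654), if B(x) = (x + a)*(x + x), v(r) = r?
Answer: 1/8654 ≈ 0.00011555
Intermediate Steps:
B(x) = 2*x*(5 + x) (B(x) = (x + 5)*(x + x) = (5 + x)*(2*x) = 2*x*(5 + x))
1/(((B(-1) - 12) + 16)*v(0) + 8654) = 1/(((2*(-1)*(5 - 1) - 12) + 16)*0 + 8654) = 1/(((2*(-1)*4 - 12) + 16)*0 + 8654) = 1/(((-8 - 12) + 16)*0 + 8654) = 1/((-20 + 16)*0 + 8654) = 1/(-4*0 + 8654) = 1/(0 + 8654) = 1/8654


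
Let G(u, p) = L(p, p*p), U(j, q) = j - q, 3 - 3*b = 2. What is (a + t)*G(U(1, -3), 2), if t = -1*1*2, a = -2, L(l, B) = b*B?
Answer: -16/3 ≈ -5.3333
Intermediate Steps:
b = ⅓ (b = 1 - ⅓*2 = 1 - ⅔ = ⅓ ≈ 0.33333)
L(l, B) = B/3
G(u, p) = p²/3 (G(u, p) = (p*p)/3 = p²/3)
t = -2 (t = -1*2 = -2)
(a + t)*G(U(1, -3), 2) = (-2 - 2)*((⅓)*2²) = -4*4/3 = -16/3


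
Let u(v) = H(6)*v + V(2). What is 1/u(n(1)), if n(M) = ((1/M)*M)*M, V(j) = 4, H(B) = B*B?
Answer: 1/40 ≈ 0.025000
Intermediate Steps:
H(B) = B²
n(M) = M (n(M) = (M/M)*M = 1*M = M)
u(v) = 4 + 36*v (u(v) = 6²*v + 4 = 36*v + 4 = 4 + 36*v)
1/u(n(1)) = 1/(4 + 36*1) = 1/(4 + 36) = 1/40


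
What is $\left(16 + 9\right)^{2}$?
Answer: $625$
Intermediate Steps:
$\left(16 + 9\right)^{2} = 25^{2} = 625$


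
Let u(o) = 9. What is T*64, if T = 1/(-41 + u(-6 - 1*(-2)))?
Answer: -2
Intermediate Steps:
T = -1/32 (T = 1/(-41 + 9) = 1/(-32) = -1/32 ≈ -0.031250)
T*64 = -1/32*64 = -2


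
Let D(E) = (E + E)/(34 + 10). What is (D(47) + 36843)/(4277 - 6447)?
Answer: -115799/6820 ≈ -16.979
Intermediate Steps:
D(E) = E/22 (D(E) = (2*E)/44 = (2*E)*(1/44) = E/22)
(D(47) + 36843)/(4277 - 6447) = ((1/22)*47 + 36843)/(4277 - 6447) = (47/22 + 36843)/(-2170) = (810593/22)*(-1/2170) = -115799/6820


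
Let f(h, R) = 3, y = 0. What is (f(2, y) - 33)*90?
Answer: -2700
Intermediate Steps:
(f(2, y) - 33)*90 = (3 - 33)*90 = -30*90 = -2700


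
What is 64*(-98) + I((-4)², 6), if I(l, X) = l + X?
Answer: -6250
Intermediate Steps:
I(l, X) = X + l
64*(-98) + I((-4)², 6) = 64*(-98) + (6 + (-4)²) = -6272 + (6 + 16) = -6272 + 22 = -6250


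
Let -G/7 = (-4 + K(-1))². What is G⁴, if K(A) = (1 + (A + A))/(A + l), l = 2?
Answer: 937890625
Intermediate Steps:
K(A) = (1 + 2*A)/(2 + A) (K(A) = (1 + (A + A))/(A + 2) = (1 + 2*A)/(2 + A))
G = -175 (G = -7*(-4 + (1 + 2*(-1))/(2 - 1))² = -7*(-4 + (1 - 2)/1)² = -7*(-4 + 1*(-1))² = -7*(-4 - 1)² = -7*(-5)² = -7*25 = -175)
G⁴ = (-175)⁴ = 937890625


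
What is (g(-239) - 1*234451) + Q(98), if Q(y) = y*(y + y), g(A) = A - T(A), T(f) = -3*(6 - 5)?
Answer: -215479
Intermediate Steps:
T(f) = -3 (T(f) = -3*1 = -3)
g(A) = 3 + A (g(A) = A - 1*(-3) = A + 3 = 3 + A)
Q(y) = 2*y² (Q(y) = y*(2*y) = 2*y²)
(g(-239) - 1*234451) + Q(98) = ((3 - 239) - 1*234451) + 2*98² = (-236 - 234451) + 2*9604 = -234687 + 19208 = -215479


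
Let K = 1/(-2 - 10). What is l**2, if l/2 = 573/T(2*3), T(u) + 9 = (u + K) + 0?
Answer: 189117504/1369 ≈ 1.3814e+5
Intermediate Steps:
K = -1/12 (K = 1/(-12) = -1/12 ≈ -0.083333)
T(u) = -109/12 + u (T(u) = -9 + ((u - 1/12) + 0) = -9 + ((-1/12 + u) + 0) = -9 + (-1/12 + u) = -109/12 + u)
l = -13752/37 (l = 2*(573/(-109/12 + 2*3)) = 2*(573/(-109/12 + 6)) = 2*(573/(-37/12)) = 2*(573*(-12/37)) = 2*(-6876/37) = -13752/37 ≈ -371.68)
l**2 = (-13752/37)**2 = 189117504/1369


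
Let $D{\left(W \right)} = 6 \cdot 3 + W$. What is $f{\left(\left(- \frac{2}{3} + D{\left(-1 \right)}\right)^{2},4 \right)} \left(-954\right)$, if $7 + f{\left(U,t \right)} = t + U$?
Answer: $-251644$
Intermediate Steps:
$D{\left(W \right)} = 18 + W$
$f{\left(U,t \right)} = -7 + U + t$ ($f{\left(U,t \right)} = -7 + \left(t + U\right) = -7 + \left(U + t\right) = -7 + U + t$)
$f{\left(\left(- \frac{2}{3} + D{\left(-1 \right)}\right)^{2},4 \right)} \left(-954\right) = \left(-7 + \left(- \frac{2}{3} + \left(18 - 1\right)\right)^{2} + 4\right) \left(-954\right) = \left(-7 + \left(\left(-2\right) \frac{1}{3} + 17\right)^{2} + 4\right) \left(-954\right) = \left(-7 + \left(- \frac{2}{3} + 17\right)^{2} + 4\right) \left(-954\right) = \left(-7 + \left(\frac{49}{3}\right)^{2} + 4\right) \left(-954\right) = \left(-7 + \frac{2401}{9} + 4\right) \left(-954\right) = \frac{2374}{9} \left(-954\right) = -251644$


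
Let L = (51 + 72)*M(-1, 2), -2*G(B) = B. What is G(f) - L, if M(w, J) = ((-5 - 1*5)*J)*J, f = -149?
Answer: 9989/2 ≈ 4994.5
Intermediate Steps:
G(B) = -B/2
M(w, J) = -10*J² (M(w, J) = ((-5 - 5)*J)*J = (-10*J)*J = -10*J²)
L = -4920 (L = (51 + 72)*(-10*2²) = 123*(-10*4) = 123*(-40) = -4920)
G(f) - L = -½*(-149) - 1*(-4920) = 149/2 + 4920 = 9989/2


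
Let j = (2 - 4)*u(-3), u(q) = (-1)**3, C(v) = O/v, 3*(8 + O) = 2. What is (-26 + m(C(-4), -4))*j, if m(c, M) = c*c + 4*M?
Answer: -1391/18 ≈ -77.278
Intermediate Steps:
O = -22/3 (O = -8 + (1/3)*2 = -8 + 2/3 = -22/3 ≈ -7.3333)
C(v) = -22/(3*v)
u(q) = -1
j = 2 (j = (2 - 4)*(-1) = -2*(-1) = 2)
m(c, M) = c**2 + 4*M
(-26 + m(C(-4), -4))*j = (-26 + ((-22/3/(-4))**2 + 4*(-4)))*2 = (-26 + ((-22/3*(-1/4))**2 - 16))*2 = (-26 + ((11/6)**2 - 16))*2 = (-26 + (121/36 - 16))*2 = (-26 - 455/36)*2 = -1391/36*2 = -1391/18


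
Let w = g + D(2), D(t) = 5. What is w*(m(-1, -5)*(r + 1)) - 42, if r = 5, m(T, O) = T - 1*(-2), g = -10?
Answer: -72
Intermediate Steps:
m(T, O) = 2 + T (m(T, O) = T + 2 = 2 + T)
w = -5 (w = -10 + 5 = -5)
w*(m(-1, -5)*(r + 1)) - 42 = -5*(2 - 1)*(5 + 1) - 42 = -5*6 - 42 = -30 - 42 = -72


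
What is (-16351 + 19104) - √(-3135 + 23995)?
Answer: 2753 - 2*√5215 ≈ 2608.6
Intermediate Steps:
(-16351 + 19104) - √(-3135 + 23995) = 2753 - √20860 = 2753 - 2*√5215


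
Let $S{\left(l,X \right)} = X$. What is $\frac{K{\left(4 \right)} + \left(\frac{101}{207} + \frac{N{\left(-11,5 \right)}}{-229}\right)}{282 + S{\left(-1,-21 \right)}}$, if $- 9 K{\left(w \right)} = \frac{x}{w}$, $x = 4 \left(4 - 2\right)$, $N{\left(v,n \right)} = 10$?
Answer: $\frac{10525}{12372183} \approx 0.0008507$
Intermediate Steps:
$x = 8$ ($x = 4 \cdot 2 = 8$)
$K{\left(w \right)} = - \frac{8}{9 w}$ ($K{\left(w \right)} = - \frac{8 \frac{1}{w}}{9} = - \frac{8}{9 w}$)
$\frac{K{\left(4 \right)} + \left(\frac{101}{207} + \frac{N{\left(-11,5 \right)}}{-229}\right)}{282 + S{\left(-1,-21 \right)}} = \frac{- \frac{8}{9 \cdot 4} + \left(\frac{101}{207} + \frac{10}{-229}\right)}{282 - 21} = \frac{\left(- \frac{8}{9}\right) \frac{1}{4} + \left(101 \cdot \frac{1}{207} + 10 \left(- \frac{1}{229}\right)\right)}{261} = \left(- \frac{2}{9} + \left(\frac{101}{207} - \frac{10}{229}\right)\right) \frac{1}{261} = \left(- \frac{2}{9} + \frac{21059}{47403}\right) \frac{1}{261} = \frac{10525}{47403} \cdot \frac{1}{261} = \frac{10525}{12372183}$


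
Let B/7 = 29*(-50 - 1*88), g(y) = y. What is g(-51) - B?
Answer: 27963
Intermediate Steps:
B = -28014 (B = 7*(29*(-50 - 1*88)) = 7*(29*(-50 - 88)) = 7*(29*(-138)) = 7*(-4002) = -28014)
g(-51) - B = -51 - 1*(-28014) = -51 + 28014 = 27963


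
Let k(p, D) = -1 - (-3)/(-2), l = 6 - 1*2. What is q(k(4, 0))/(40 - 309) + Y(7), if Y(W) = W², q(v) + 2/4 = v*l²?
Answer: 26443/538 ≈ 49.151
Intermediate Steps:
l = 4 (l = 6 - 2 = 4)
k(p, D) = -5/2 (k(p, D) = -1 - (-3)*(-1)/2 = -1 - 1*3/2 = -1 - 3/2 = -5/2)
q(v) = -½ + 16*v (q(v) = -½ + v*4² = -½ + v*16 = -½ + 16*v)
q(k(4, 0))/(40 - 309) + Y(7) = (-½ + 16*(-5/2))/(40 - 309) + 7² = (-½ - 40)/(-269) + 49 = -1/269*(-81/2) + 49 = 81/538 + 49 = 26443/538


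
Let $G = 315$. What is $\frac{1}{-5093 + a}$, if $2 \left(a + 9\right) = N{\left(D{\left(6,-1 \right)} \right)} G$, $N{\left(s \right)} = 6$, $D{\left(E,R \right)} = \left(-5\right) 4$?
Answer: $- \frac{1}{4157} \approx -0.00024056$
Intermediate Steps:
$D{\left(E,R \right)} = -20$
$a = 936$ ($a = -9 + \frac{6 \cdot 315}{2} = -9 + \frac{1}{2} \cdot 1890 = -9 + 945 = 936$)
$\frac{1}{-5093 + a} = \frac{1}{-5093 + 936} = \frac{1}{-4157} = - \frac{1}{4157}$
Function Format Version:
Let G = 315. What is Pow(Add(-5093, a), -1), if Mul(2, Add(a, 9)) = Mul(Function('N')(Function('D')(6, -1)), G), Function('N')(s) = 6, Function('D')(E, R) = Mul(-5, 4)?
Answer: Rational(-1, 4157) ≈ -0.00024056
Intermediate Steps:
Function('D')(E, R) = -20
a = 936 (a = Add(-9, Mul(Rational(1, 2), Mul(6, 315))) = Add(-9, Mul(Rational(1, 2), 1890)) = Add(-9, 945) = 936)
Pow(Add(-5093, a), -1) = Pow(Add(-5093, 936), -1) = Pow(-4157, -1) = Rational(-1, 4157)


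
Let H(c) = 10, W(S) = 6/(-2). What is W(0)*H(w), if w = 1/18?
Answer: -30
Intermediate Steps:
w = 1/18 ≈ 0.055556
W(S) = -3 (W(S) = 6*(-½) = -3)
W(0)*H(w) = -3*10 = -30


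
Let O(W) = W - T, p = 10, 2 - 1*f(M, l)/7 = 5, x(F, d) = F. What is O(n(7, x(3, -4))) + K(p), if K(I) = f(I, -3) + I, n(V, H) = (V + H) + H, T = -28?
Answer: 30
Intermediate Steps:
n(V, H) = V + 2*H (n(V, H) = (H + V) + H = V + 2*H)
f(M, l) = -21 (f(M, l) = 14 - 7*5 = 14 - 35 = -21)
O(W) = 28 + W (O(W) = W - 1*(-28) = W + 28 = 28 + W)
K(I) = -21 + I
O(n(7, x(3, -4))) + K(p) = (28 + (7 + 2*3)) + (-21 + 10) = (28 + (7 + 6)) - 11 = (28 + 13) - 11 = 41 - 11 = 30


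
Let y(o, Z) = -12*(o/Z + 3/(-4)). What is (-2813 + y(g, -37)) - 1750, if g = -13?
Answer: -168654/37 ≈ -4558.2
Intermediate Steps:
y(o, Z) = 9 - 12*o/Z (y(o, Z) = -12*(o/Z + 3*(-¼)) = -12*(o/Z - ¾) = -12*(-¾ + o/Z) = 9 - 12*o/Z)
(-2813 + y(g, -37)) - 1750 = (-2813 + (9 - 12*(-13)/(-37))) - 1750 = (-2813 + (9 - 12*(-13)*(-1/37))) - 1750 = (-2813 + (9 - 156/37)) - 1750 = (-2813 + 177/37) - 1750 = -103904/37 - 1750 = -168654/37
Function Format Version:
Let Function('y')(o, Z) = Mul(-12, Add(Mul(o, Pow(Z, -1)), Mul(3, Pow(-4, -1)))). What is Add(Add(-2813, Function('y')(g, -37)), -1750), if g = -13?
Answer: Rational(-168654, 37) ≈ -4558.2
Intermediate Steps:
Function('y')(o, Z) = Add(9, Mul(-12, o, Pow(Z, -1))) (Function('y')(o, Z) = Mul(-12, Add(Mul(o, Pow(Z, -1)), Mul(3, Rational(-1, 4)))) = Mul(-12, Add(Mul(o, Pow(Z, -1)), Rational(-3, 4))) = Mul(-12, Add(Rational(-3, 4), Mul(o, Pow(Z, -1)))) = Add(9, Mul(-12, o, Pow(Z, -1))))
Add(Add(-2813, Function('y')(g, -37)), -1750) = Add(Add(-2813, Add(9, Mul(-12, -13, Pow(-37, -1)))), -1750) = Add(Add(-2813, Add(9, Mul(-12, -13, Rational(-1, 37)))), -1750) = Add(Add(-2813, Add(9, Rational(-156, 37))), -1750) = Add(Add(-2813, Rational(177, 37)), -1750) = Add(Rational(-103904, 37), -1750) = Rational(-168654, 37)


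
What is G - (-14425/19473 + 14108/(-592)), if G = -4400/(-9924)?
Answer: 19873902739/794472436 ≈ 25.015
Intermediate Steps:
G = 1100/2481 (G = -4400*(-1/9924) = 1100/2481 ≈ 0.44337)
G - (-14425/19473 + 14108/(-592)) = 1100/2481 - (-14425/19473 + 14108/(-592)) = 1100/2481 - (-14425*1/19473 + 14108*(-1/592)) = 1100/2481 - (-14425/19473 - 3527/148) = 1100/2481 - 1*(-70816171/2882004) = 1100/2481 + 70816171/2882004 = 19873902739/794472436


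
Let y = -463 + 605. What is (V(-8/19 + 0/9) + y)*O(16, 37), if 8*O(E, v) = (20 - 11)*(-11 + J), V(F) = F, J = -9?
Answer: -60525/19 ≈ -3185.5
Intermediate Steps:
O(E, v) = -45/2 (O(E, v) = ((20 - 11)*(-11 - 9))/8 = (9*(-20))/8 = (⅛)*(-180) = -45/2)
y = 142
(V(-8/19 + 0/9) + y)*O(16, 37) = ((-8/19 + 0/9) + 142)*(-45/2) = ((-8*1/19 + 0*(⅑)) + 142)*(-45/2) = ((-8/19 + 0) + 142)*(-45/2) = (-8/19 + 142)*(-45/2) = (2690/19)*(-45/2) = -60525/19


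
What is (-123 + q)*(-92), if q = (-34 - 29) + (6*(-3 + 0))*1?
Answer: 18768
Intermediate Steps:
q = -81 (q = -63 + (6*(-3))*1 = -63 - 18*1 = -63 - 18 = -81)
(-123 + q)*(-92) = (-123 - 81)*(-92) = -204*(-92) = 18768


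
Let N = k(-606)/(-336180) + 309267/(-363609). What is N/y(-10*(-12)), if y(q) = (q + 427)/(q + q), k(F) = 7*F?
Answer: -15174363064/41274213747 ≈ -0.36765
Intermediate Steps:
y(q) = (427 + q)/(2*q) (y(q) = (427 + q)/((2*q)) = (427 + q)*(1/(2*q)) = (427 + q)/(2*q))
N = -1896795383/2263668030 (N = (7*(-606))/(-336180) + 309267/(-363609) = -4242*(-1/336180) + 309267*(-1/363609) = 707/56030 - 34363/40401 = -1896795383/2263668030 ≈ -0.83793)
N/y(-10*(-12)) = -1896795383*240/(427 - 10*(-12))/2263668030 = -1896795383*240/(427 + 120)/2263668030 = -1896795383/(2263668030*((1/2)*(1/120)*547)) = -1896795383/(2263668030*547/240) = -1896795383/2263668030*240/547 = -15174363064/41274213747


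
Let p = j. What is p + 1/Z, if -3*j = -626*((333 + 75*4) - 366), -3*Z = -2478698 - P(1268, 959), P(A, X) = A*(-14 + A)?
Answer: 226687451783/4068770 ≈ 55714.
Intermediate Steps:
Z = 4068770/3 (Z = -(-2478698 - 1268*(-14 + 1268))/3 = -(-2478698 - 1268*1254)/3 = -(-2478698 - 1*1590072)/3 = -(-2478698 - 1590072)/3 = -⅓*(-4068770) = 4068770/3 ≈ 1.3563e+6)
j = 55714 (j = -(-626)*((333 + 75*4) - 366)/3 = -(-626)*((333 + 300) - 366)/3 = -(-626)*(633 - 366)/3 = -(-626)*267/3 = -⅓*(-167142) = 55714)
p = 55714
p + 1/Z = 55714 + 1/(4068770/3) = 55714 + 3/4068770 = 226687451783/4068770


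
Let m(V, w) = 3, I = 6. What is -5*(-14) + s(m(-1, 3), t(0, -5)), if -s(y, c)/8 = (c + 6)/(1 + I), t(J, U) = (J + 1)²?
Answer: 62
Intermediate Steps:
t(J, U) = (1 + J)²
s(y, c) = -48/7 - 8*c/7 (s(y, c) = -8*(c + 6)/(1 + 6) = -8*(6 + c)/7 = -8*(6/7 + c/7) = -48/7 - 8*c/7)
-5*(-14) + s(m(-1, 3), t(0, -5)) = -5*(-14) + (-48/7 - 8*(1 + 0)²/7) = 70 + (-48/7 - 8/7*1²) = 70 + (-48/7 - 8/7*1) = 70 + (-48/7 - 8/7) = 70 - 8 = 62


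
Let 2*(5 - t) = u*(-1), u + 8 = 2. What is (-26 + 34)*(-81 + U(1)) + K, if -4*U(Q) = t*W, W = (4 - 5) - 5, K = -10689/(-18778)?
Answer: -11706783/18778 ≈ -623.43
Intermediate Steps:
u = -6 (u = -8 + 2 = -6)
K = 10689/18778 (K = -10689*(-1/18778) = 10689/18778 ≈ 0.56923)
t = 2 (t = 5 - (-3)*(-1) = 5 - ½*6 = 5 - 3 = 2)
W = -6 (W = -1 - 5 = -6)
U(Q) = 3 (U(Q) = -(-6)/2 = -¼*(-12) = 3)
(-26 + 34)*(-81 + U(1)) + K = (-26 + 34)*(-81 + 3) + 10689/18778 = 8*(-78) + 10689/18778 = -624 + 10689/18778 = -11706783/18778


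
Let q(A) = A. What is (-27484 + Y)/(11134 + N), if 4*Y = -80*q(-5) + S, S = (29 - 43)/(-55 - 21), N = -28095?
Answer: 594623/368296 ≈ 1.6145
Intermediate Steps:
S = 7/38 (S = -14/(-76) = -14*(-1/76) = 7/38 ≈ 0.18421)
Y = 15207/152 (Y = (-80*(-5) + 7/38)/4 = (400 + 7/38)/4 = (¼)*(15207/38) = 15207/152 ≈ 100.05)
(-27484 + Y)/(11134 + N) = (-27484 + 15207/152)/(11134 - 28095) = -4162361/152/(-16961) = -4162361/152*(-1/16961) = 594623/368296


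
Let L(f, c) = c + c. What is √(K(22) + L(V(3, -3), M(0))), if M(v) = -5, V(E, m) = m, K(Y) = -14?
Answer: 2*I*√6 ≈ 4.899*I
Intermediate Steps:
L(f, c) = 2*c
√(K(22) + L(V(3, -3), M(0))) = √(-14 + 2*(-5)) = √(-14 - 10) = √(-24) = 2*I*√6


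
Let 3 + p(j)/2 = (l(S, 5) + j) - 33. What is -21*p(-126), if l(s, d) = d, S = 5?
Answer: 6594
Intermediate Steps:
p(j) = -62 + 2*j (p(j) = -6 + 2*((5 + j) - 33) = -6 + 2*(-28 + j) = -6 + (-56 + 2*j) = -62 + 2*j)
-21*p(-126) = -21*(-62 + 2*(-126)) = -21*(-62 - 252) = -21*(-314) = 6594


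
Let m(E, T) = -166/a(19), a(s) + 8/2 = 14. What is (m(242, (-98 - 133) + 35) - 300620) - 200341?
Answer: -2504888/5 ≈ -5.0098e+5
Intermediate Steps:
a(s) = 10 (a(s) = -4 + 14 = 10)
m(E, T) = -83/5 (m(E, T) = -166/10 = -166*1/10 = -83/5)
(m(242, (-98 - 133) + 35) - 300620) - 200341 = (-83/5 - 300620) - 200341 = -1503183/5 - 200341 = -2504888/5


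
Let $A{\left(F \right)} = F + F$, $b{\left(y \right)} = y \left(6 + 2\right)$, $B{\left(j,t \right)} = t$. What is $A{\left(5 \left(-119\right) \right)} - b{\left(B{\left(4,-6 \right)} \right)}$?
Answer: $-1142$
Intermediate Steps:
$b{\left(y \right)} = 8 y$ ($b{\left(y \right)} = y 8 = 8 y$)
$A{\left(F \right)} = 2 F$
$A{\left(5 \left(-119\right) \right)} - b{\left(B{\left(4,-6 \right)} \right)} = 2 \cdot 5 \left(-119\right) - 8 \left(-6\right) = 2 \left(-595\right) - -48 = -1190 + 48 = -1142$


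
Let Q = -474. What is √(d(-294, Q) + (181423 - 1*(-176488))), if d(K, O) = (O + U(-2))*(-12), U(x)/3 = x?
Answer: √363671 ≈ 603.05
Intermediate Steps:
U(x) = 3*x
d(K, O) = 72 - 12*O (d(K, O) = (O + 3*(-2))*(-12) = (O - 6)*(-12) = (-6 + O)*(-12) = 72 - 12*O)
√(d(-294, Q) + (181423 - 1*(-176488))) = √((72 - 12*(-474)) + (181423 - 1*(-176488))) = √((72 + 5688) + (181423 + 176488)) = √(5760 + 357911) = √363671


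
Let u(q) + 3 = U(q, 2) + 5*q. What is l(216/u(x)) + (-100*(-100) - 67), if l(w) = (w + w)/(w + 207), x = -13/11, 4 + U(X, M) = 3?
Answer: 22279191/2243 ≈ 9932.8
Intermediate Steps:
U(X, M) = -1 (U(X, M) = -4 + 3 = -1)
x = -13/11 (x = -13*1/11 = -13/11 ≈ -1.1818)
u(q) = -4 + 5*q (u(q) = -3 + (-1 + 5*q) = -4 + 5*q)
l(w) = 2*w/(207 + w) (l(w) = (2*w)/(207 + w) = 2*w/(207 + w))
l(216/u(x)) + (-100*(-100) - 67) = 2*(216/(-4 + 5*(-13/11)))/(207 + 216/(-4 + 5*(-13/11))) + (-100*(-100) - 67) = 2*(216/(-4 - 65/11))/(207 + 216/(-4 - 65/11)) + (10000 - 67) = 2*(216/(-109/11))/(207 + 216/(-109/11)) + 9933 = 2*(216*(-11/109))/(207 + 216*(-11/109)) + 9933 = 2*(-2376/109)/(207 - 2376/109) + 9933 = 2*(-2376/109)/(20187/109) + 9933 = 2*(-2376/109)*(109/20187) + 9933 = -528/2243 + 9933 = 22279191/2243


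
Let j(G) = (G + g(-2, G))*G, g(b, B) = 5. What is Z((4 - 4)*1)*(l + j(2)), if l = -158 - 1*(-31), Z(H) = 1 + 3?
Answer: -452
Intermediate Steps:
Z(H) = 4
j(G) = G*(5 + G) (j(G) = (G + 5)*G = (5 + G)*G = G*(5 + G))
l = -127 (l = -158 + 31 = -127)
Z((4 - 4)*1)*(l + j(2)) = 4*(-127 + 2*(5 + 2)) = 4*(-127 + 2*7) = 4*(-127 + 14) = 4*(-113) = -452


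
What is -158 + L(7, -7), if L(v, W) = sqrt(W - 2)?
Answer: -158 + 3*I ≈ -158.0 + 3.0*I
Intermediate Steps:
L(v, W) = sqrt(-2 + W)
-158 + L(7, -7) = -158 + sqrt(-2 - 7) = -158 + sqrt(-9) = -158 + 3*I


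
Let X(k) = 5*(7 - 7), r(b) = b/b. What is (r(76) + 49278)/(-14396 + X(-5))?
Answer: -49279/14396 ≈ -3.4231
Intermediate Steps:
r(b) = 1
X(k) = 0 (X(k) = 5*0 = 0)
(r(76) + 49278)/(-14396 + X(-5)) = (1 + 49278)/(-14396 + 0) = 49279/(-14396) = 49279*(-1/14396) = -49279/14396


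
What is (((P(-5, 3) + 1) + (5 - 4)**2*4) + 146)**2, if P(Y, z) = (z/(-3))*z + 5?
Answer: 23409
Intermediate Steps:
P(Y, z) = 5 - z**2/3 (P(Y, z) = (z*(-1/3))*z + 5 = (-z/3)*z + 5 = -z**2/3 + 5 = 5 - z**2/3)
(((P(-5, 3) + 1) + (5 - 4)**2*4) + 146)**2 = ((((5 - 1/3*3**2) + 1) + (5 - 4)**2*4) + 146)**2 = ((((5 - 1/3*9) + 1) + 1**2*4) + 146)**2 = ((((5 - 3) + 1) + 1*4) + 146)**2 = (((2 + 1) + 4) + 146)**2 = ((3 + 4) + 146)**2 = (7 + 146)**2 = 153**2 = 23409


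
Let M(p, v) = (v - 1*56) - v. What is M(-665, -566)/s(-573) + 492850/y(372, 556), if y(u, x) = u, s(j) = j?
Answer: 47070647/35526 ≈ 1325.0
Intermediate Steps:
M(p, v) = -56 (M(p, v) = (v - 56) - v = (-56 + v) - v = -56)
M(-665, -566)/s(-573) + 492850/y(372, 556) = -56/(-573) + 492850/372 = -56*(-1/573) + 492850*(1/372) = 56/573 + 246425/186 = 47070647/35526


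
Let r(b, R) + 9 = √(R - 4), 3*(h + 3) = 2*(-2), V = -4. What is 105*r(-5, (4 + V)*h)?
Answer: -945 + 210*I ≈ -945.0 + 210.0*I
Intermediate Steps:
h = -13/3 (h = -3 + (2*(-2))/3 = -3 + (⅓)*(-4) = -3 - 4/3 = -13/3 ≈ -4.3333)
r(b, R) = -9 + √(-4 + R) (r(b, R) = -9 + √(R - 4) = -9 + √(-4 + R))
105*r(-5, (4 + V)*h) = 105*(-9 + √(-4 + (4 - 4)*(-13/3))) = 105*(-9 + √(-4 + 0*(-13/3))) = 105*(-9 + √(-4 + 0)) = 105*(-9 + √(-4)) = 105*(-9 + 2*I) = -945 + 210*I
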